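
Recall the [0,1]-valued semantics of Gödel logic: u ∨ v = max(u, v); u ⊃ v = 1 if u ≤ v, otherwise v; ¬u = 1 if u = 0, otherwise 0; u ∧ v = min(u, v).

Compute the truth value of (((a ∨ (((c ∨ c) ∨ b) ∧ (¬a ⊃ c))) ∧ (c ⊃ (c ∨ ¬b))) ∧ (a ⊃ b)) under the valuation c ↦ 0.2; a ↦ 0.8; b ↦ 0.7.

(c ∨ c) = max(0.2, 0.2) = 0.2
((c ∨ c) ∨ b) = max(0.2, 0.7) = 0.7
¬a: Gödel ¬ of 0.8 = 0 (operand ≠ 0)
(¬a ⊃ c): 0 ≤ 0.2, so result = 1
(((c ∨ c) ∨ b) ∧ (¬a ⊃ c)) = min(0.7, 1) = 0.7
(a ∨ (((c ∨ c) ∨ b) ∧ (¬a ⊃ c))) = max(0.8, 0.7) = 0.8
¬b: Gödel ¬ of 0.7 = 0 (operand ≠ 0)
(c ∨ ¬b) = max(0.2, 0) = 0.2
(c ⊃ (c ∨ ¬b)): 0.2 ≤ 0.2, so result = 1
((a ∨ (((c ∨ c) ∨ b) ∧ (¬a ⊃ c))) ∧ (c ⊃ (c ∨ ¬b))) = min(0.8, 1) = 0.8
(a ⊃ b): 0.8 > 0.7, so result = 0.7
(((a ∨ (((c ∨ c) ∨ b) ∧ (¬a ⊃ c))) ∧ (c ⊃ (c ∨ ¬b))) ∧ (a ⊃ b)) = min(0.8, 0.7) = 0.7

0.70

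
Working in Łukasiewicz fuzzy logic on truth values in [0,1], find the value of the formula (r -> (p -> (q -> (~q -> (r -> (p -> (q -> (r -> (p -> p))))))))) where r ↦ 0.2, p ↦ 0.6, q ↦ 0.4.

1.00

~q: Łukasiewicz ¬ gives 1 − 0.4 = 0.6
(p -> p): min(1, 1 − 0.6 + 0.6) = 1
(r -> (p -> p)): min(1, 1 − 0.2 + 1) = 1
(q -> (r -> (p -> p))): min(1, 1 − 0.4 + 1) = 1
(p -> (q -> (r -> (p -> p)))): min(1, 1 − 0.6 + 1) = 1
(r -> (p -> (q -> (r -> (p -> p))))): min(1, 1 − 0.2 + 1) = 1
(~q -> (r -> (p -> (q -> (r -> (p -> p)))))): min(1, 1 − 0.6 + 1) = 1
(q -> (~q -> (r -> (p -> (q -> (r -> (p -> p))))))): min(1, 1 − 0.4 + 1) = 1
(p -> (q -> (~q -> (r -> (p -> (q -> (r -> (p -> p)))))))): min(1, 1 − 0.6 + 1) = 1
(r -> (p -> (q -> (~q -> (r -> (p -> (q -> (r -> (p -> p))))))))): min(1, 1 − 0.2 + 1) = 1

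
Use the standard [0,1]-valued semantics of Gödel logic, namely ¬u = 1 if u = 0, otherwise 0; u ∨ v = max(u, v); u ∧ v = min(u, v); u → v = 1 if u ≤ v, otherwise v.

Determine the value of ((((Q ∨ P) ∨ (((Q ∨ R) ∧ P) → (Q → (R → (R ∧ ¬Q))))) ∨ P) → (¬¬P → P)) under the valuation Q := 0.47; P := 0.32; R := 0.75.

(Q ∨ P) = max(0.47, 0.32) = 0.47
(Q ∨ R) = max(0.47, 0.75) = 0.75
((Q ∨ R) ∧ P) = min(0.75, 0.32) = 0.32
¬Q: Gödel ¬ of 0.47 = 0 (operand ≠ 0)
(R ∧ ¬Q) = min(0.75, 0) = 0
(R → (R ∧ ¬Q)): 0.75 > 0, so result = 0
(Q → (R → (R ∧ ¬Q))): 0.47 > 0, so result = 0
(((Q ∨ R) ∧ P) → (Q → (R → (R ∧ ¬Q)))): 0.32 > 0, so result = 0
((Q ∨ P) ∨ (((Q ∨ R) ∧ P) → (Q → (R → (R ∧ ¬Q))))) = max(0.47, 0) = 0.47
(((Q ∨ P) ∨ (((Q ∨ R) ∧ P) → (Q → (R → (R ∧ ¬Q))))) ∨ P) = max(0.47, 0.32) = 0.47
¬P: Gödel ¬ of 0.32 = 0 (operand ≠ 0)
¬¬P: Gödel ¬ of 0 = 1 (operand is 0)
(¬¬P → P): 1 > 0.32, so result = 0.32
((((Q ∨ P) ∨ (((Q ∨ R) ∧ P) → (Q → (R → (R ∧ ¬Q))))) ∨ P) → (¬¬P → P)): 0.47 > 0.32, so result = 0.32

0.32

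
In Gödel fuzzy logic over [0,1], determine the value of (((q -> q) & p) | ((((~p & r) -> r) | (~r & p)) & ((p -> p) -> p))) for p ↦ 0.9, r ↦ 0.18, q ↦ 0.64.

(q -> q): 0.64 ≤ 0.64, so result = 1
((q -> q) & p) = min(1, 0.9) = 0.9
~p: Gödel ¬ of 0.9 = 0 (operand ≠ 0)
(~p & r) = min(0, 0.18) = 0
((~p & r) -> r): 0 ≤ 0.18, so result = 1
~r: Gödel ¬ of 0.18 = 0 (operand ≠ 0)
(~r & p) = min(0, 0.9) = 0
(((~p & r) -> r) | (~r & p)) = max(1, 0) = 1
(p -> p): 0.9 ≤ 0.9, so result = 1
((p -> p) -> p): 1 > 0.9, so result = 0.9
((((~p & r) -> r) | (~r & p)) & ((p -> p) -> p)) = min(1, 0.9) = 0.9
(((q -> q) & p) | ((((~p & r) -> r) | (~r & p)) & ((p -> p) -> p))) = max(0.9, 0.9) = 0.9

0.90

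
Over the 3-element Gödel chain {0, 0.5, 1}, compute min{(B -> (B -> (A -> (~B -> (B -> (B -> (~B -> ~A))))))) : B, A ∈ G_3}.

Every assignment gives 1. For instance at B = 0, A = 0:
  ~B: Gödel ¬ of 0 = 1 (operand is 0)
  ~B: Gödel ¬ of 0 = 1 (operand is 0)
  ~A: Gödel ¬ of 0 = 1 (operand is 0)
  (~B -> ~A): 1 ≤ 1, so result = 1
  (B -> (~B -> ~A)): 0 ≤ 1, so result = 1
  (B -> (B -> (~B -> ~A))): 0 ≤ 1, so result = 1
  (~B -> (B -> (B -> (~B -> ~A)))): 1 ≤ 1, so result = 1
  (A -> (~B -> (B -> (B -> (~B -> ~A))))): 0 ≤ 1, so result = 1
  (B -> (A -> (~B -> (B -> (B -> (~B -> ~A)))))): 0 ≤ 1, so result = 1
  (B -> (B -> (A -> (~B -> (B -> (B -> (~B -> ~A))))))): 0 ≤ 1, so result = 1
All 9 assignments give value 1 — the formula is a G_3-tautology.

1.00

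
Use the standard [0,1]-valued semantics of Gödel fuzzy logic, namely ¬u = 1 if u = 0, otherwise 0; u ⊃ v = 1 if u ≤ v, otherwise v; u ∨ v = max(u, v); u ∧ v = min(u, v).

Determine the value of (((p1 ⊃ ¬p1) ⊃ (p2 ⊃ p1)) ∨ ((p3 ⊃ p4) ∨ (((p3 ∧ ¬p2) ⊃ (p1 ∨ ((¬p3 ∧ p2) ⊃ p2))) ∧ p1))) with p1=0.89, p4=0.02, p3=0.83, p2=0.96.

1.00

¬p1: Gödel ¬ of 0.89 = 0 (operand ≠ 0)
(p1 ⊃ ¬p1): 0.89 > 0, so result = 0
(p2 ⊃ p1): 0.96 > 0.89, so result = 0.89
((p1 ⊃ ¬p1) ⊃ (p2 ⊃ p1)): 0 ≤ 0.89, so result = 1
(p3 ⊃ p4): 0.83 > 0.02, so result = 0.02
¬p2: Gödel ¬ of 0.96 = 0 (operand ≠ 0)
(p3 ∧ ¬p2) = min(0.83, 0) = 0
¬p3: Gödel ¬ of 0.83 = 0 (operand ≠ 0)
(¬p3 ∧ p2) = min(0, 0.96) = 0
((¬p3 ∧ p2) ⊃ p2): 0 ≤ 0.96, so result = 1
(p1 ∨ ((¬p3 ∧ p2) ⊃ p2)) = max(0.89, 1) = 1
((p3 ∧ ¬p2) ⊃ (p1 ∨ ((¬p3 ∧ p2) ⊃ p2))): 0 ≤ 1, so result = 1
(((p3 ∧ ¬p2) ⊃ (p1 ∨ ((¬p3 ∧ p2) ⊃ p2))) ∧ p1) = min(1, 0.89) = 0.89
((p3 ⊃ p4) ∨ (((p3 ∧ ¬p2) ⊃ (p1 ∨ ((¬p3 ∧ p2) ⊃ p2))) ∧ p1)) = max(0.02, 0.89) = 0.89
(((p1 ⊃ ¬p1) ⊃ (p2 ⊃ p1)) ∨ ((p3 ⊃ p4) ∨ (((p3 ∧ ¬p2) ⊃ (p1 ∨ ((¬p3 ∧ p2) ⊃ p2))) ∧ p1))) = max(1, 0.89) = 1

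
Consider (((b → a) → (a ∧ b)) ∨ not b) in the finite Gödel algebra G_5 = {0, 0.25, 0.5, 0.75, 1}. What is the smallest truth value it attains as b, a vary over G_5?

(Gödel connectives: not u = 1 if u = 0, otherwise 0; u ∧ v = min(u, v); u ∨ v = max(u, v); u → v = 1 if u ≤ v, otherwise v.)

0.25

The minimum is attained at b = 0.25, a = 0.25:
  (b → a): 0.25 ≤ 0.25, so result = 1
  (a ∧ b) = min(0.25, 0.25) = 0.25
  ((b → a) → (a ∧ b)): 1 > 0.25, so result = 0.25
  not b: Gödel ¬ of 0.25 = 0 (operand ≠ 0)
  (((b → a) → (a ∧ b)) ∨ not b) = max(0.25, 0) = 0.25
Checking all 25 assignments confirms none give a value below 0.25.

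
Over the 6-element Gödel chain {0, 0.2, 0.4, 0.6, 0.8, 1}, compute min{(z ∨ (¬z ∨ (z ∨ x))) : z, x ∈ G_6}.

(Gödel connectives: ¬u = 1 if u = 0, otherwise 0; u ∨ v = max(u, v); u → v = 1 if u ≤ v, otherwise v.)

0.20

The minimum is attained at z = 0.2, x = 0:
  ¬z: Gödel ¬ of 0.2 = 0 (operand ≠ 0)
  (z ∨ x) = max(0.2, 0) = 0.2
  (¬z ∨ (z ∨ x)) = max(0, 0.2) = 0.2
  (z ∨ (¬z ∨ (z ∨ x))) = max(0.2, 0.2) = 0.2
Checking all 36 assignments confirms none give a value below 0.20.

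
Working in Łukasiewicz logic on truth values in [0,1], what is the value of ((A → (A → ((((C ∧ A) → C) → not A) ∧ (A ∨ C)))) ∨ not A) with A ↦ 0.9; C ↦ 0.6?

(C ∧ A) = min(0.6, 0.9) = 0.6
((C ∧ A) → C): min(1, 1 − 0.6 + 0.6) = 1
not A: Łukasiewicz ¬ gives 1 − 0.9 = 0.1
(((C ∧ A) → C) → not A): min(1, 1 − 1 + 0.1) = 0.1
(A ∨ C) = max(0.9, 0.6) = 0.9
((((C ∧ A) → C) → not A) ∧ (A ∨ C)) = min(0.1, 0.9) = 0.1
(A → ((((C ∧ A) → C) → not A) ∧ (A ∨ C))): min(1, 1 − 0.9 + 0.1) = 0.2
(A → (A → ((((C ∧ A) → C) → not A) ∧ (A ∨ C)))): min(1, 1 − 0.9 + 0.2) = 0.3
not A: Łukasiewicz ¬ gives 1 − 0.9 = 0.1
((A → (A → ((((C ∧ A) → C) → not A) ∧ (A ∨ C)))) ∨ not A) = max(0.3, 0.1) = 0.3

0.30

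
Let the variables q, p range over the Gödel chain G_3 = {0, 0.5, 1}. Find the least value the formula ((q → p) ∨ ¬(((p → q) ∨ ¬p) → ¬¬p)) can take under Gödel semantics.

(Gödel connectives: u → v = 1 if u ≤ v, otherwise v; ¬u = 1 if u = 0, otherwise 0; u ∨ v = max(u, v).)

0.50

The minimum is attained at q = 1, p = 0.5:
  (q → p): 1 > 0.5, so result = 0.5
  (p → q): 0.5 ≤ 1, so result = 1
  ¬p: Gödel ¬ of 0.5 = 0 (operand ≠ 0)
  ((p → q) ∨ ¬p) = max(1, 0) = 1
  ¬p: Gödel ¬ of 0.5 = 0 (operand ≠ 0)
  ¬¬p: Gödel ¬ of 0 = 1 (operand is 0)
  (((p → q) ∨ ¬p) → ¬¬p): 1 ≤ 1, so result = 1
  ¬(((p → q) ∨ ¬p) → ¬¬p): Gödel ¬ of 1 = 0 (operand ≠ 0)
  ((q → p) ∨ ¬(((p → q) ∨ ¬p) → ¬¬p)) = max(0.5, 0) = 0.5
Checking all 9 assignments confirms none give a value below 0.50.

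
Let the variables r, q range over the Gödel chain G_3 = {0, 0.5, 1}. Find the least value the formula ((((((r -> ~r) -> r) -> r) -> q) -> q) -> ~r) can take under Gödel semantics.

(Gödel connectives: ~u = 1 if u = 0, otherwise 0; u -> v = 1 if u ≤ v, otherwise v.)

0.00

The minimum is attained at r = 0.5, q = 0:
  ~r: Gödel ¬ of 0.5 = 0 (operand ≠ 0)
  (r -> ~r): 0.5 > 0, so result = 0
  ((r -> ~r) -> r): 0 ≤ 0.5, so result = 1
  (((r -> ~r) -> r) -> r): 1 > 0.5, so result = 0.5
  ((((r -> ~r) -> r) -> r) -> q): 0.5 > 0, so result = 0
  (((((r -> ~r) -> r) -> r) -> q) -> q): 0 ≤ 0, so result = 1
  ~r: Gödel ¬ of 0.5 = 0 (operand ≠ 0)
  ((((((r -> ~r) -> r) -> r) -> q) -> q) -> ~r): 1 > 0, so result = 0
Checking all 9 assignments confirms none give a value below 0.00.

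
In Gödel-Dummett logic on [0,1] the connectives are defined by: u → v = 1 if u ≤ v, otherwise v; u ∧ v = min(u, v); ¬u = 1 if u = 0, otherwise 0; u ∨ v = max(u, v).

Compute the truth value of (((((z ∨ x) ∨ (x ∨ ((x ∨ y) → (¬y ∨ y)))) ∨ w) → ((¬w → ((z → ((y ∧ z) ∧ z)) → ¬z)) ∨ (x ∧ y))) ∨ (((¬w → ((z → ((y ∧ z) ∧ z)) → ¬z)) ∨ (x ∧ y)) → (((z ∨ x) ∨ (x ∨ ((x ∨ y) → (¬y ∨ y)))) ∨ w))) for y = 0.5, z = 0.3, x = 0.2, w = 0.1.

(z ∨ x) = max(0.3, 0.2) = 0.3
(x ∨ y) = max(0.2, 0.5) = 0.5
¬y: Gödel ¬ of 0.5 = 0 (operand ≠ 0)
(¬y ∨ y) = max(0, 0.5) = 0.5
((x ∨ y) → (¬y ∨ y)): 0.5 ≤ 0.5, so result = 1
(x ∨ ((x ∨ y) → (¬y ∨ y))) = max(0.2, 1) = 1
((z ∨ x) ∨ (x ∨ ((x ∨ y) → (¬y ∨ y)))) = max(0.3, 1) = 1
(((z ∨ x) ∨ (x ∨ ((x ∨ y) → (¬y ∨ y)))) ∨ w) = max(1, 0.1) = 1
¬w: Gödel ¬ of 0.1 = 0 (operand ≠ 0)
(y ∧ z) = min(0.5, 0.3) = 0.3
((y ∧ z) ∧ z) = min(0.3, 0.3) = 0.3
(z → ((y ∧ z) ∧ z)): 0.3 ≤ 0.3, so result = 1
¬z: Gödel ¬ of 0.3 = 0 (operand ≠ 0)
((z → ((y ∧ z) ∧ z)) → ¬z): 1 > 0, so result = 0
(¬w → ((z → ((y ∧ z) ∧ z)) → ¬z)): 0 ≤ 0, so result = 1
(x ∧ y) = min(0.2, 0.5) = 0.2
((¬w → ((z → ((y ∧ z) ∧ z)) → ¬z)) ∨ (x ∧ y)) = max(1, 0.2) = 1
((((z ∨ x) ∨ (x ∨ ((x ∨ y) → (¬y ∨ y)))) ∨ w) → ((¬w → ((z → ((y ∧ z) ∧ z)) → ¬z)) ∨ (x ∧ y))): 1 ≤ 1, so result = 1
¬w: Gödel ¬ of 0.1 = 0 (operand ≠ 0)
(y ∧ z) = min(0.5, 0.3) = 0.3
((y ∧ z) ∧ z) = min(0.3, 0.3) = 0.3
(z → ((y ∧ z) ∧ z)): 0.3 ≤ 0.3, so result = 1
¬z: Gödel ¬ of 0.3 = 0 (operand ≠ 0)
((z → ((y ∧ z) ∧ z)) → ¬z): 1 > 0, so result = 0
(¬w → ((z → ((y ∧ z) ∧ z)) → ¬z)): 0 ≤ 0, so result = 1
(x ∧ y) = min(0.2, 0.5) = 0.2
((¬w → ((z → ((y ∧ z) ∧ z)) → ¬z)) ∨ (x ∧ y)) = max(1, 0.2) = 1
(z ∨ x) = max(0.3, 0.2) = 0.3
(x ∨ y) = max(0.2, 0.5) = 0.5
¬y: Gödel ¬ of 0.5 = 0 (operand ≠ 0)
(¬y ∨ y) = max(0, 0.5) = 0.5
((x ∨ y) → (¬y ∨ y)): 0.5 ≤ 0.5, so result = 1
(x ∨ ((x ∨ y) → (¬y ∨ y))) = max(0.2, 1) = 1
((z ∨ x) ∨ (x ∨ ((x ∨ y) → (¬y ∨ y)))) = max(0.3, 1) = 1
(((z ∨ x) ∨ (x ∨ ((x ∨ y) → (¬y ∨ y)))) ∨ w) = max(1, 0.1) = 1
(((¬w → ((z → ((y ∧ z) ∧ z)) → ¬z)) ∨ (x ∧ y)) → (((z ∨ x) ∨ (x ∨ ((x ∨ y) → (¬y ∨ y)))) ∨ w)): 1 ≤ 1, so result = 1
(((((z ∨ x) ∨ (x ∨ ((x ∨ y) → (¬y ∨ y)))) ∨ w) → ((¬w → ((z → ((y ∧ z) ∧ z)) → ¬z)) ∨ (x ∧ y))) ∨ (((¬w → ((z → ((y ∧ z) ∧ z)) → ¬z)) ∨ (x ∧ y)) → (((z ∨ x) ∨ (x ∨ ((x ∨ y) → (¬y ∨ y)))) ∨ w))) = max(1, 1) = 1

1.00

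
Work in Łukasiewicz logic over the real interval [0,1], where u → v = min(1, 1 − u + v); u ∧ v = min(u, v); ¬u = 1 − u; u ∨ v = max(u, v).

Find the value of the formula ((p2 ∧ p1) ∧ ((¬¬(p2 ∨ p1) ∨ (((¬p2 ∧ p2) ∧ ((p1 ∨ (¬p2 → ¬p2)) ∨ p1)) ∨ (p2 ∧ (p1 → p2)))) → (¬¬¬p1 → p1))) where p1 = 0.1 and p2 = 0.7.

(p2 ∧ p1) = min(0.7, 0.1) = 0.1
(p2 ∨ p1) = max(0.7, 0.1) = 0.7
¬(p2 ∨ p1): Łukasiewicz ¬ gives 1 − 0.7 = 0.3
¬¬(p2 ∨ p1): Łukasiewicz ¬ gives 1 − 0.3 = 0.7
¬p2: Łukasiewicz ¬ gives 1 − 0.7 = 0.3
(¬p2 ∧ p2) = min(0.3, 0.7) = 0.3
¬p2: Łukasiewicz ¬ gives 1 − 0.7 = 0.3
¬p2: Łukasiewicz ¬ gives 1 − 0.7 = 0.3
(¬p2 → ¬p2): min(1, 1 − 0.3 + 0.3) = 1
(p1 ∨ (¬p2 → ¬p2)) = max(0.1, 1) = 1
((p1 ∨ (¬p2 → ¬p2)) ∨ p1) = max(1, 0.1) = 1
((¬p2 ∧ p2) ∧ ((p1 ∨ (¬p2 → ¬p2)) ∨ p1)) = min(0.3, 1) = 0.3
(p1 → p2): min(1, 1 − 0.1 + 0.7) = 1
(p2 ∧ (p1 → p2)) = min(0.7, 1) = 0.7
(((¬p2 ∧ p2) ∧ ((p1 ∨ (¬p2 → ¬p2)) ∨ p1)) ∨ (p2 ∧ (p1 → p2))) = max(0.3, 0.7) = 0.7
(¬¬(p2 ∨ p1) ∨ (((¬p2 ∧ p2) ∧ ((p1 ∨ (¬p2 → ¬p2)) ∨ p1)) ∨ (p2 ∧ (p1 → p2)))) = max(0.7, 0.7) = 0.7
¬p1: Łukasiewicz ¬ gives 1 − 0.1 = 0.9
¬¬p1: Łukasiewicz ¬ gives 1 − 0.9 = 0.1
¬¬¬p1: Łukasiewicz ¬ gives 1 − 0.1 = 0.9
(¬¬¬p1 → p1): min(1, 1 − 0.9 + 0.1) = 0.2
((¬¬(p2 ∨ p1) ∨ (((¬p2 ∧ p2) ∧ ((p1 ∨ (¬p2 → ¬p2)) ∨ p1)) ∨ (p2 ∧ (p1 → p2)))) → (¬¬¬p1 → p1)): min(1, 1 − 0.7 + 0.2) = 0.5
((p2 ∧ p1) ∧ ((¬¬(p2 ∨ p1) ∨ (((¬p2 ∧ p2) ∧ ((p1 ∨ (¬p2 → ¬p2)) ∨ p1)) ∨ (p2 ∧ (p1 → p2)))) → (¬¬¬p1 → p1))) = min(0.1, 0.5) = 0.1

0.10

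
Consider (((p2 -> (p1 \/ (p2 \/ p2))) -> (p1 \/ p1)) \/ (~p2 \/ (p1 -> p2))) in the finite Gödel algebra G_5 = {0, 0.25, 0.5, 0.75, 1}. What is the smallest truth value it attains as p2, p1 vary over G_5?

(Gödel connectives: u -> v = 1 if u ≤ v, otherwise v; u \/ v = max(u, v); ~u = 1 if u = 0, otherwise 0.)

0.50

The minimum is attained at p2 = 0.25, p1 = 0.5:
  (p2 \/ p2) = max(0.25, 0.25) = 0.25
  (p1 \/ (p2 \/ p2)) = max(0.5, 0.25) = 0.5
  (p2 -> (p1 \/ (p2 \/ p2))): 0.25 ≤ 0.5, so result = 1
  (p1 \/ p1) = max(0.5, 0.5) = 0.5
  ((p2 -> (p1 \/ (p2 \/ p2))) -> (p1 \/ p1)): 1 > 0.5, so result = 0.5
  ~p2: Gödel ¬ of 0.25 = 0 (operand ≠ 0)
  (p1 -> p2): 0.5 > 0.25, so result = 0.25
  (~p2 \/ (p1 -> p2)) = max(0, 0.25) = 0.25
  (((p2 -> (p1 \/ (p2 \/ p2))) -> (p1 \/ p1)) \/ (~p2 \/ (p1 -> p2))) = max(0.5, 0.25) = 0.5
Checking all 25 assignments confirms none give a value below 0.50.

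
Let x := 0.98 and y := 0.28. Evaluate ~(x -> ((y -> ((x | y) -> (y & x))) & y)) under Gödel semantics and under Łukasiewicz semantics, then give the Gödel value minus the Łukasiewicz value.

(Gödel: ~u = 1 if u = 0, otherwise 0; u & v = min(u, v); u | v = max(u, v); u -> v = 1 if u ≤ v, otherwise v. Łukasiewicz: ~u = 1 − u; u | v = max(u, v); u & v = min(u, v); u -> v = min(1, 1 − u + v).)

Gödel evaluation:
  (x | y) = max(0.98, 0.28) = 0.98
  (y & x) = min(0.28, 0.98) = 0.28
  ((x | y) -> (y & x)): 0.98 > 0.28, so result = 0.28
  (y -> ((x | y) -> (y & x))): 0.28 ≤ 0.28, so result = 1
  ((y -> ((x | y) -> (y & x))) & y) = min(1, 0.28) = 0.28
  (x -> ((y -> ((x | y) -> (y & x))) & y)): 0.98 > 0.28, so result = 0.28
  ~(x -> ((y -> ((x | y) -> (y & x))) & y)): Gödel ¬ of 0.28 = 0 (operand ≠ 0)
  Gödel value = 0
Łukasiewicz evaluation:
  (x | y) = max(0.98, 0.28) = 0.98
  (y & x) = min(0.28, 0.98) = 0.28
  ((x | y) -> (y & x)): min(1, 1 − 0.98 + 0.28) = 0.3
  (y -> ((x | y) -> (y & x))): min(1, 1 − 0.28 + 0.3) = 1
  ((y -> ((x | y) -> (y & x))) & y) = min(1, 0.28) = 0.28
  (x -> ((y -> ((x | y) -> (y & x))) & y)): min(1, 1 − 0.98 + 0.28) = 0.3
  ~(x -> ((y -> ((x | y) -> (y & x))) & y)): Łukasiewicz ¬ gives 1 − 0.3 = 0.7
  Łukasiewicz value = 0.7
Difference: 0 − 0.7 = -0.70

-0.70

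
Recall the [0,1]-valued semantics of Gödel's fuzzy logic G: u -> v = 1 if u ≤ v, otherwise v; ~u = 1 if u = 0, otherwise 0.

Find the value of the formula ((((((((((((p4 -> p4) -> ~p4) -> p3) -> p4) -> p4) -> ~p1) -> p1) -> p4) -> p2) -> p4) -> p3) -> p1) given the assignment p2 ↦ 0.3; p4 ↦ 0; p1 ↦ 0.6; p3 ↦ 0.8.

(p4 -> p4): 0 ≤ 0, so result = 1
~p4: Gödel ¬ of 0 = 1 (operand is 0)
((p4 -> p4) -> ~p4): 1 ≤ 1, so result = 1
(((p4 -> p4) -> ~p4) -> p3): 1 > 0.8, so result = 0.8
((((p4 -> p4) -> ~p4) -> p3) -> p4): 0.8 > 0, so result = 0
(((((p4 -> p4) -> ~p4) -> p3) -> p4) -> p4): 0 ≤ 0, so result = 1
~p1: Gödel ¬ of 0.6 = 0 (operand ≠ 0)
((((((p4 -> p4) -> ~p4) -> p3) -> p4) -> p4) -> ~p1): 1 > 0, so result = 0
(((((((p4 -> p4) -> ~p4) -> p3) -> p4) -> p4) -> ~p1) -> p1): 0 ≤ 0.6, so result = 1
((((((((p4 -> p4) -> ~p4) -> p3) -> p4) -> p4) -> ~p1) -> p1) -> p4): 1 > 0, so result = 0
(((((((((p4 -> p4) -> ~p4) -> p3) -> p4) -> p4) -> ~p1) -> p1) -> p4) -> p2): 0 ≤ 0.3, so result = 1
((((((((((p4 -> p4) -> ~p4) -> p3) -> p4) -> p4) -> ~p1) -> p1) -> p4) -> p2) -> p4): 1 > 0, so result = 0
(((((((((((p4 -> p4) -> ~p4) -> p3) -> p4) -> p4) -> ~p1) -> p1) -> p4) -> p2) -> p4) -> p3): 0 ≤ 0.8, so result = 1
((((((((((((p4 -> p4) -> ~p4) -> p3) -> p4) -> p4) -> ~p1) -> p1) -> p4) -> p2) -> p4) -> p3) -> p1): 1 > 0.6, so result = 0.6

0.60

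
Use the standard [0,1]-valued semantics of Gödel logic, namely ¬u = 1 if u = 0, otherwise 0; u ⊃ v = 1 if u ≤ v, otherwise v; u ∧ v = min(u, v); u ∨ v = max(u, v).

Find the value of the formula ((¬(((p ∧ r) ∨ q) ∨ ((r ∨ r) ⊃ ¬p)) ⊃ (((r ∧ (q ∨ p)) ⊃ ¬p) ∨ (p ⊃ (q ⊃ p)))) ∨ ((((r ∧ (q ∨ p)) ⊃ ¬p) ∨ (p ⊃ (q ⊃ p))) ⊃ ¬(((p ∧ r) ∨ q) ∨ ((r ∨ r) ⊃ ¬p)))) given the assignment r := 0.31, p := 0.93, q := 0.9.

(p ∧ r) = min(0.93, 0.31) = 0.31
((p ∧ r) ∨ q) = max(0.31, 0.9) = 0.9
(r ∨ r) = max(0.31, 0.31) = 0.31
¬p: Gödel ¬ of 0.93 = 0 (operand ≠ 0)
((r ∨ r) ⊃ ¬p): 0.31 > 0, so result = 0
(((p ∧ r) ∨ q) ∨ ((r ∨ r) ⊃ ¬p)) = max(0.9, 0) = 0.9
¬(((p ∧ r) ∨ q) ∨ ((r ∨ r) ⊃ ¬p)): Gödel ¬ of 0.9 = 0 (operand ≠ 0)
(q ∨ p) = max(0.9, 0.93) = 0.93
(r ∧ (q ∨ p)) = min(0.31, 0.93) = 0.31
¬p: Gödel ¬ of 0.93 = 0 (operand ≠ 0)
((r ∧ (q ∨ p)) ⊃ ¬p): 0.31 > 0, so result = 0
(q ⊃ p): 0.9 ≤ 0.93, so result = 1
(p ⊃ (q ⊃ p)): 0.93 ≤ 1, so result = 1
(((r ∧ (q ∨ p)) ⊃ ¬p) ∨ (p ⊃ (q ⊃ p))) = max(0, 1) = 1
(¬(((p ∧ r) ∨ q) ∨ ((r ∨ r) ⊃ ¬p)) ⊃ (((r ∧ (q ∨ p)) ⊃ ¬p) ∨ (p ⊃ (q ⊃ p)))): 0 ≤ 1, so result = 1
(q ∨ p) = max(0.9, 0.93) = 0.93
(r ∧ (q ∨ p)) = min(0.31, 0.93) = 0.31
¬p: Gödel ¬ of 0.93 = 0 (operand ≠ 0)
((r ∧ (q ∨ p)) ⊃ ¬p): 0.31 > 0, so result = 0
(q ⊃ p): 0.9 ≤ 0.93, so result = 1
(p ⊃ (q ⊃ p)): 0.93 ≤ 1, so result = 1
(((r ∧ (q ∨ p)) ⊃ ¬p) ∨ (p ⊃ (q ⊃ p))) = max(0, 1) = 1
(p ∧ r) = min(0.93, 0.31) = 0.31
((p ∧ r) ∨ q) = max(0.31, 0.9) = 0.9
(r ∨ r) = max(0.31, 0.31) = 0.31
¬p: Gödel ¬ of 0.93 = 0 (operand ≠ 0)
((r ∨ r) ⊃ ¬p): 0.31 > 0, so result = 0
(((p ∧ r) ∨ q) ∨ ((r ∨ r) ⊃ ¬p)) = max(0.9, 0) = 0.9
¬(((p ∧ r) ∨ q) ∨ ((r ∨ r) ⊃ ¬p)): Gödel ¬ of 0.9 = 0 (operand ≠ 0)
((((r ∧ (q ∨ p)) ⊃ ¬p) ∨ (p ⊃ (q ⊃ p))) ⊃ ¬(((p ∧ r) ∨ q) ∨ ((r ∨ r) ⊃ ¬p))): 1 > 0, so result = 0
((¬(((p ∧ r) ∨ q) ∨ ((r ∨ r) ⊃ ¬p)) ⊃ (((r ∧ (q ∨ p)) ⊃ ¬p) ∨ (p ⊃ (q ⊃ p)))) ∨ ((((r ∧ (q ∨ p)) ⊃ ¬p) ∨ (p ⊃ (q ⊃ p))) ⊃ ¬(((p ∧ r) ∨ q) ∨ ((r ∨ r) ⊃ ¬p)))) = max(1, 0) = 1

1.00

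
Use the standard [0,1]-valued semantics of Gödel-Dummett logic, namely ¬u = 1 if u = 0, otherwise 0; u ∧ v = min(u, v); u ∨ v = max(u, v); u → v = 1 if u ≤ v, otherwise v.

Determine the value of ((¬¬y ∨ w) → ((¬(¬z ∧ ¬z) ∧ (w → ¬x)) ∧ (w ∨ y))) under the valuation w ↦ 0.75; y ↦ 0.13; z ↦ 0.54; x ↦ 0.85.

¬y: Gödel ¬ of 0.13 = 0 (operand ≠ 0)
¬¬y: Gödel ¬ of 0 = 1 (operand is 0)
(¬¬y ∨ w) = max(1, 0.75) = 1
¬z: Gödel ¬ of 0.54 = 0 (operand ≠ 0)
¬z: Gödel ¬ of 0.54 = 0 (operand ≠ 0)
(¬z ∧ ¬z) = min(0, 0) = 0
¬(¬z ∧ ¬z): Gödel ¬ of 0 = 1 (operand is 0)
¬x: Gödel ¬ of 0.85 = 0 (operand ≠ 0)
(w → ¬x): 0.75 > 0, so result = 0
(¬(¬z ∧ ¬z) ∧ (w → ¬x)) = min(1, 0) = 0
(w ∨ y) = max(0.75, 0.13) = 0.75
((¬(¬z ∧ ¬z) ∧ (w → ¬x)) ∧ (w ∨ y)) = min(0, 0.75) = 0
((¬¬y ∨ w) → ((¬(¬z ∧ ¬z) ∧ (w → ¬x)) ∧ (w ∨ y))): 1 > 0, so result = 0

0.00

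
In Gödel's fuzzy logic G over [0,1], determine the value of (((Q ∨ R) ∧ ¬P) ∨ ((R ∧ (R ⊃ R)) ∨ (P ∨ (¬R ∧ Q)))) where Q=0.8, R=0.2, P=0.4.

(Q ∨ R) = max(0.8, 0.2) = 0.8
¬P: Gödel ¬ of 0.4 = 0 (operand ≠ 0)
((Q ∨ R) ∧ ¬P) = min(0.8, 0) = 0
(R ⊃ R): 0.2 ≤ 0.2, so result = 1
(R ∧ (R ⊃ R)) = min(0.2, 1) = 0.2
¬R: Gödel ¬ of 0.2 = 0 (operand ≠ 0)
(¬R ∧ Q) = min(0, 0.8) = 0
(P ∨ (¬R ∧ Q)) = max(0.4, 0) = 0.4
((R ∧ (R ⊃ R)) ∨ (P ∨ (¬R ∧ Q))) = max(0.2, 0.4) = 0.4
(((Q ∨ R) ∧ ¬P) ∨ ((R ∧ (R ⊃ R)) ∨ (P ∨ (¬R ∧ Q)))) = max(0, 0.4) = 0.4

0.40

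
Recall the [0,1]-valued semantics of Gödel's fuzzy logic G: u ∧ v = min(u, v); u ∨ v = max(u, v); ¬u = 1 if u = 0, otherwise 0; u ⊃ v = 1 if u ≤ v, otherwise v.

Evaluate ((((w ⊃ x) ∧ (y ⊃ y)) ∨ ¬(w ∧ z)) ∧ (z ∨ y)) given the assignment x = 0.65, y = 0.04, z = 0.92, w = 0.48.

(w ⊃ x): 0.48 ≤ 0.65, so result = 1
(y ⊃ y): 0.04 ≤ 0.04, so result = 1
((w ⊃ x) ∧ (y ⊃ y)) = min(1, 1) = 1
(w ∧ z) = min(0.48, 0.92) = 0.48
¬(w ∧ z): Gödel ¬ of 0.48 = 0 (operand ≠ 0)
(((w ⊃ x) ∧ (y ⊃ y)) ∨ ¬(w ∧ z)) = max(1, 0) = 1
(z ∨ y) = max(0.92, 0.04) = 0.92
((((w ⊃ x) ∧ (y ⊃ y)) ∨ ¬(w ∧ z)) ∧ (z ∨ y)) = min(1, 0.92) = 0.92

0.92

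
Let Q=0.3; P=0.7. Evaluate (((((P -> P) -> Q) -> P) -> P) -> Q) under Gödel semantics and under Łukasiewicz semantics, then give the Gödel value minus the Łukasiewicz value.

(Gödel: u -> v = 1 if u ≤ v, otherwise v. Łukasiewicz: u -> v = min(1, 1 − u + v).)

-0.30

Gödel evaluation:
  (P -> P): 0.7 ≤ 0.7, so result = 1
  ((P -> P) -> Q): 1 > 0.3, so result = 0.3
  (((P -> P) -> Q) -> P): 0.3 ≤ 0.7, so result = 1
  ((((P -> P) -> Q) -> P) -> P): 1 > 0.7, so result = 0.7
  (((((P -> P) -> Q) -> P) -> P) -> Q): 0.7 > 0.3, so result = 0.3
  Gödel value = 0.3
Łukasiewicz evaluation:
  (P -> P): min(1, 1 − 0.7 + 0.7) = 1
  ((P -> P) -> Q): min(1, 1 − 1 + 0.3) = 0.3
  (((P -> P) -> Q) -> P): min(1, 1 − 0.3 + 0.7) = 1
  ((((P -> P) -> Q) -> P) -> P): min(1, 1 − 1 + 0.7) = 0.7
  (((((P -> P) -> Q) -> P) -> P) -> Q): min(1, 1 − 0.7 + 0.3) = 0.6
  Łukasiewicz value = 0.6
Difference: 0.3 − 0.6 = -0.30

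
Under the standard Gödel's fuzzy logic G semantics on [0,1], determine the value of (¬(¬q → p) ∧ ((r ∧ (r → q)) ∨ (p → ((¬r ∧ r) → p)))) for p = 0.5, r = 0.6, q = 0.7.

0.00

¬q: Gödel ¬ of 0.7 = 0 (operand ≠ 0)
(¬q → p): 0 ≤ 0.5, so result = 1
¬(¬q → p): Gödel ¬ of 1 = 0 (operand ≠ 0)
(r → q): 0.6 ≤ 0.7, so result = 1
(r ∧ (r → q)) = min(0.6, 1) = 0.6
¬r: Gödel ¬ of 0.6 = 0 (operand ≠ 0)
(¬r ∧ r) = min(0, 0.6) = 0
((¬r ∧ r) → p): 0 ≤ 0.5, so result = 1
(p → ((¬r ∧ r) → p)): 0.5 ≤ 1, so result = 1
((r ∧ (r → q)) ∨ (p → ((¬r ∧ r) → p))) = max(0.6, 1) = 1
(¬(¬q → p) ∧ ((r ∧ (r → q)) ∨ (p → ((¬r ∧ r) → p)))) = min(0, 1) = 0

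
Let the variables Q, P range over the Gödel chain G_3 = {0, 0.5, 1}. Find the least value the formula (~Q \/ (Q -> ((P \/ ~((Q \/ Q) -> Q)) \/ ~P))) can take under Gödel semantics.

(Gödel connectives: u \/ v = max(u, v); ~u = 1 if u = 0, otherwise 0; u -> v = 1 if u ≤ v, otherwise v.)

0.50

The minimum is attained at Q = 1, P = 0.5:
  ~Q: Gödel ¬ of 1 = 0 (operand ≠ 0)
  (Q \/ Q) = max(1, 1) = 1
  ((Q \/ Q) -> Q): 1 ≤ 1, so result = 1
  ~((Q \/ Q) -> Q): Gödel ¬ of 1 = 0 (operand ≠ 0)
  (P \/ ~((Q \/ Q) -> Q)) = max(0.5, 0) = 0.5
  ~P: Gödel ¬ of 0.5 = 0 (operand ≠ 0)
  ((P \/ ~((Q \/ Q) -> Q)) \/ ~P) = max(0.5, 0) = 0.5
  (Q -> ((P \/ ~((Q \/ Q) -> Q)) \/ ~P)): 1 > 0.5, so result = 0.5
  (~Q \/ (Q -> ((P \/ ~((Q \/ Q) -> Q)) \/ ~P))) = max(0, 0.5) = 0.5
Checking all 9 assignments confirms none give a value below 0.50.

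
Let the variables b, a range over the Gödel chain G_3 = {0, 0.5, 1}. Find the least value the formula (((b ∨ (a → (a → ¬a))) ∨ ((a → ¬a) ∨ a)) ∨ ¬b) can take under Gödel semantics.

0.50

The minimum is attained at b = 0.5, a = 0.5:
  ¬a: Gödel ¬ of 0.5 = 0 (operand ≠ 0)
  (a → ¬a): 0.5 > 0, so result = 0
  (a → (a → ¬a)): 0.5 > 0, so result = 0
  (b ∨ (a → (a → ¬a))) = max(0.5, 0) = 0.5
  ¬a: Gödel ¬ of 0.5 = 0 (operand ≠ 0)
  (a → ¬a): 0.5 > 0, so result = 0
  ((a → ¬a) ∨ a) = max(0, 0.5) = 0.5
  ((b ∨ (a → (a → ¬a))) ∨ ((a → ¬a) ∨ a)) = max(0.5, 0.5) = 0.5
  ¬b: Gödel ¬ of 0.5 = 0 (operand ≠ 0)
  (((b ∨ (a → (a → ¬a))) ∨ ((a → ¬a) ∨ a)) ∨ ¬b) = max(0.5, 0) = 0.5
Checking all 9 assignments confirms none give a value below 0.50.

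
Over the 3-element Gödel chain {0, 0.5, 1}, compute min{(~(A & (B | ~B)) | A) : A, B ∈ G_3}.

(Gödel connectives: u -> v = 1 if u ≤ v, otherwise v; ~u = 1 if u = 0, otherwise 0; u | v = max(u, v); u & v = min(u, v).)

0.50

The minimum is attained at A = 0.5, B = 0:
  ~B: Gödel ¬ of 0 = 1 (operand is 0)
  (B | ~B) = max(0, 1) = 1
  (A & (B | ~B)) = min(0.5, 1) = 0.5
  ~(A & (B | ~B)): Gödel ¬ of 0.5 = 0 (operand ≠ 0)
  (~(A & (B | ~B)) | A) = max(0, 0.5) = 0.5
Checking all 9 assignments confirms none give a value below 0.50.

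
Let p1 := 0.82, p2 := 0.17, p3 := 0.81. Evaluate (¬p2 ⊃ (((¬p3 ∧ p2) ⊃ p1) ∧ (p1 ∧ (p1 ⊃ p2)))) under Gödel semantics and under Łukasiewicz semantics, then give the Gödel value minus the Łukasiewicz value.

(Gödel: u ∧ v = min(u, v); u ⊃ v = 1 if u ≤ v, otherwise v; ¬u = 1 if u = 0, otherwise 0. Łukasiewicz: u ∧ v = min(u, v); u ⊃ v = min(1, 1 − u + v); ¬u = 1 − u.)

Gödel evaluation:
  ¬p2: Gödel ¬ of 0.17 = 0 (operand ≠ 0)
  ¬p3: Gödel ¬ of 0.81 = 0 (operand ≠ 0)
  (¬p3 ∧ p2) = min(0, 0.17) = 0
  ((¬p3 ∧ p2) ⊃ p1): 0 ≤ 0.82, so result = 1
  (p1 ⊃ p2): 0.82 > 0.17, so result = 0.17
  (p1 ∧ (p1 ⊃ p2)) = min(0.82, 0.17) = 0.17
  (((¬p3 ∧ p2) ⊃ p1) ∧ (p1 ∧ (p1 ⊃ p2))) = min(1, 0.17) = 0.17
  (¬p2 ⊃ (((¬p3 ∧ p2) ⊃ p1) ∧ (p1 ∧ (p1 ⊃ p2)))): 0 ≤ 0.17, so result = 1
  Gödel value = 1
Łukasiewicz evaluation:
  ¬p2: Łukasiewicz ¬ gives 1 − 0.17 = 0.83
  ¬p3: Łukasiewicz ¬ gives 1 − 0.81 = 0.19
  (¬p3 ∧ p2) = min(0.19, 0.17) = 0.17
  ((¬p3 ∧ p2) ⊃ p1): min(1, 1 − 0.17 + 0.82) = 1
  (p1 ⊃ p2): min(1, 1 − 0.82 + 0.17) = 0.35
  (p1 ∧ (p1 ⊃ p2)) = min(0.82, 0.35) = 0.35
  (((¬p3 ∧ p2) ⊃ p1) ∧ (p1 ∧ (p1 ⊃ p2))) = min(1, 0.35) = 0.35
  (¬p2 ⊃ (((¬p3 ∧ p2) ⊃ p1) ∧ (p1 ∧ (p1 ⊃ p2)))): min(1, 1 − 0.83 + 0.35) = 0.52
  Łukasiewicz value = 0.52
Difference: 1 − 0.52 = 0.48

0.48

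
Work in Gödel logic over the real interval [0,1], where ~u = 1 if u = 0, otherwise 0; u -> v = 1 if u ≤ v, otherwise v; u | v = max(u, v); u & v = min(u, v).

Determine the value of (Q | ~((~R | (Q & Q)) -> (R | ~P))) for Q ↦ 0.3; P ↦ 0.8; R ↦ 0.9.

~R: Gödel ¬ of 0.9 = 0 (operand ≠ 0)
(Q & Q) = min(0.3, 0.3) = 0.3
(~R | (Q & Q)) = max(0, 0.3) = 0.3
~P: Gödel ¬ of 0.8 = 0 (operand ≠ 0)
(R | ~P) = max(0.9, 0) = 0.9
((~R | (Q & Q)) -> (R | ~P)): 0.3 ≤ 0.9, so result = 1
~((~R | (Q & Q)) -> (R | ~P)): Gödel ¬ of 1 = 0 (operand ≠ 0)
(Q | ~((~R | (Q & Q)) -> (R | ~P))) = max(0.3, 0) = 0.3

0.30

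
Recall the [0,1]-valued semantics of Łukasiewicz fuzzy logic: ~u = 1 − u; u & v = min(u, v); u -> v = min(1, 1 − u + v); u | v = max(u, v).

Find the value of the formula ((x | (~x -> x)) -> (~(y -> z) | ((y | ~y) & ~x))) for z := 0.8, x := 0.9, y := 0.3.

0.10

~x: Łukasiewicz ¬ gives 1 − 0.9 = 0.1
(~x -> x): min(1, 1 − 0.1 + 0.9) = 1
(x | (~x -> x)) = max(0.9, 1) = 1
(y -> z): min(1, 1 − 0.3 + 0.8) = 1
~(y -> z): Łukasiewicz ¬ gives 1 − 1 = 0
~y: Łukasiewicz ¬ gives 1 − 0.3 = 0.7
(y | ~y) = max(0.3, 0.7) = 0.7
~x: Łukasiewicz ¬ gives 1 − 0.9 = 0.1
((y | ~y) & ~x) = min(0.7, 0.1) = 0.1
(~(y -> z) | ((y | ~y) & ~x)) = max(0, 0.1) = 0.1
((x | (~x -> x)) -> (~(y -> z) | ((y | ~y) & ~x))): min(1, 1 − 1 + 0.1) = 0.1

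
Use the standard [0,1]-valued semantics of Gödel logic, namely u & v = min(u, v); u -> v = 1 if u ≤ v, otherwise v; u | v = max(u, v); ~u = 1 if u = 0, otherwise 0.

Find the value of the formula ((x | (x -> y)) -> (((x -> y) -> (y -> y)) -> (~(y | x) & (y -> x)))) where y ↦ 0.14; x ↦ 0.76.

0.00

(x -> y): 0.76 > 0.14, so result = 0.14
(x | (x -> y)) = max(0.76, 0.14) = 0.76
(x -> y): 0.76 > 0.14, so result = 0.14
(y -> y): 0.14 ≤ 0.14, so result = 1
((x -> y) -> (y -> y)): 0.14 ≤ 1, so result = 1
(y | x) = max(0.14, 0.76) = 0.76
~(y | x): Gödel ¬ of 0.76 = 0 (operand ≠ 0)
(y -> x): 0.14 ≤ 0.76, so result = 1
(~(y | x) & (y -> x)) = min(0, 1) = 0
(((x -> y) -> (y -> y)) -> (~(y | x) & (y -> x))): 1 > 0, so result = 0
((x | (x -> y)) -> (((x -> y) -> (y -> y)) -> (~(y | x) & (y -> x)))): 0.76 > 0, so result = 0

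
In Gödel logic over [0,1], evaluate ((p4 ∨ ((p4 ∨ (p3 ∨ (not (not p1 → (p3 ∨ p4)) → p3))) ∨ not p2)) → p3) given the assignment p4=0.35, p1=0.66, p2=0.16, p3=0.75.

not p1: Gödel ¬ of 0.66 = 0 (operand ≠ 0)
(p3 ∨ p4) = max(0.75, 0.35) = 0.75
(not p1 → (p3 ∨ p4)): 0 ≤ 0.75, so result = 1
not (not p1 → (p3 ∨ p4)): Gödel ¬ of 1 = 0 (operand ≠ 0)
(not (not p1 → (p3 ∨ p4)) → p3): 0 ≤ 0.75, so result = 1
(p3 ∨ (not (not p1 → (p3 ∨ p4)) → p3)) = max(0.75, 1) = 1
(p4 ∨ (p3 ∨ (not (not p1 → (p3 ∨ p4)) → p3))) = max(0.35, 1) = 1
not p2: Gödel ¬ of 0.16 = 0 (operand ≠ 0)
((p4 ∨ (p3 ∨ (not (not p1 → (p3 ∨ p4)) → p3))) ∨ not p2) = max(1, 0) = 1
(p4 ∨ ((p4 ∨ (p3 ∨ (not (not p1 → (p3 ∨ p4)) → p3))) ∨ not p2)) = max(0.35, 1) = 1
((p4 ∨ ((p4 ∨ (p3 ∨ (not (not p1 → (p3 ∨ p4)) → p3))) ∨ not p2)) → p3): 1 > 0.75, so result = 0.75

0.75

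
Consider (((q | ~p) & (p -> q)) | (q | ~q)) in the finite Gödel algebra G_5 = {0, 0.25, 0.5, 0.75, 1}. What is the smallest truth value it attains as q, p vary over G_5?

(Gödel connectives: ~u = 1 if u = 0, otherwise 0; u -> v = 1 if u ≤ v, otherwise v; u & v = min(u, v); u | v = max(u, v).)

0.25

The minimum is attained at q = 0.25, p = 0.25:
  ~p: Gödel ¬ of 0.25 = 0 (operand ≠ 0)
  (q | ~p) = max(0.25, 0) = 0.25
  (p -> q): 0.25 ≤ 0.25, so result = 1
  ((q | ~p) & (p -> q)) = min(0.25, 1) = 0.25
  ~q: Gödel ¬ of 0.25 = 0 (operand ≠ 0)
  (q | ~q) = max(0.25, 0) = 0.25
  (((q | ~p) & (p -> q)) | (q | ~q)) = max(0.25, 0.25) = 0.25
Checking all 25 assignments confirms none give a value below 0.25.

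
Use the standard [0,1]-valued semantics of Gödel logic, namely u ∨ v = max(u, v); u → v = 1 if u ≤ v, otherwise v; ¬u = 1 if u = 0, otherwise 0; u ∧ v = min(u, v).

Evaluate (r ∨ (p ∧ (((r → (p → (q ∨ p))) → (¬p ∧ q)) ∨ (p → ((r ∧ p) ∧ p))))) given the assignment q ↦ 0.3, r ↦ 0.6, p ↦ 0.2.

(q ∨ p) = max(0.3, 0.2) = 0.3
(p → (q ∨ p)): 0.2 ≤ 0.3, so result = 1
(r → (p → (q ∨ p))): 0.6 ≤ 1, so result = 1
¬p: Gödel ¬ of 0.2 = 0 (operand ≠ 0)
(¬p ∧ q) = min(0, 0.3) = 0
((r → (p → (q ∨ p))) → (¬p ∧ q)): 1 > 0, so result = 0
(r ∧ p) = min(0.6, 0.2) = 0.2
((r ∧ p) ∧ p) = min(0.2, 0.2) = 0.2
(p → ((r ∧ p) ∧ p)): 0.2 ≤ 0.2, so result = 1
(((r → (p → (q ∨ p))) → (¬p ∧ q)) ∨ (p → ((r ∧ p) ∧ p))) = max(0, 1) = 1
(p ∧ (((r → (p → (q ∨ p))) → (¬p ∧ q)) ∨ (p → ((r ∧ p) ∧ p)))) = min(0.2, 1) = 0.2
(r ∨ (p ∧ (((r → (p → (q ∨ p))) → (¬p ∧ q)) ∨ (p → ((r ∧ p) ∧ p))))) = max(0.6, 0.2) = 0.6

0.60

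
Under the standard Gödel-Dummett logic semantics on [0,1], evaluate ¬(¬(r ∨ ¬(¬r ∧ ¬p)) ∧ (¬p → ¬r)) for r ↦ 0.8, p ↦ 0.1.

1.00

¬r: Gödel ¬ of 0.8 = 0 (operand ≠ 0)
¬p: Gödel ¬ of 0.1 = 0 (operand ≠ 0)
(¬r ∧ ¬p) = min(0, 0) = 0
¬(¬r ∧ ¬p): Gödel ¬ of 0 = 1 (operand is 0)
(r ∨ ¬(¬r ∧ ¬p)) = max(0.8, 1) = 1
¬(r ∨ ¬(¬r ∧ ¬p)): Gödel ¬ of 1 = 0 (operand ≠ 0)
¬p: Gödel ¬ of 0.1 = 0 (operand ≠ 0)
¬r: Gödel ¬ of 0.8 = 0 (operand ≠ 0)
(¬p → ¬r): 0 ≤ 0, so result = 1
(¬(r ∨ ¬(¬r ∧ ¬p)) ∧ (¬p → ¬r)) = min(0, 1) = 0
¬(¬(r ∨ ¬(¬r ∧ ¬p)) ∧ (¬p → ¬r)): Gödel ¬ of 0 = 1 (operand is 0)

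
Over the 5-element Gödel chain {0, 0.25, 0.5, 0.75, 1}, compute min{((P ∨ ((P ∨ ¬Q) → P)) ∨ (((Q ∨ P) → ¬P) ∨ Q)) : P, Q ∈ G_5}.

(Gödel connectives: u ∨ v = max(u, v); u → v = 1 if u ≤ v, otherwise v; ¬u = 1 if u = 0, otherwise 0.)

The minimum is attained at P = 0.25, Q = 0:
  ¬Q: Gödel ¬ of 0 = 1 (operand is 0)
  (P ∨ ¬Q) = max(0.25, 1) = 1
  ((P ∨ ¬Q) → P): 1 > 0.25, so result = 0.25
  (P ∨ ((P ∨ ¬Q) → P)) = max(0.25, 0.25) = 0.25
  (Q ∨ P) = max(0, 0.25) = 0.25
  ¬P: Gödel ¬ of 0.25 = 0 (operand ≠ 0)
  ((Q ∨ P) → ¬P): 0.25 > 0, so result = 0
  (((Q ∨ P) → ¬P) ∨ Q) = max(0, 0) = 0
  ((P ∨ ((P ∨ ¬Q) → P)) ∨ (((Q ∨ P) → ¬P) ∨ Q)) = max(0.25, 0) = 0.25
Checking all 25 assignments confirms none give a value below 0.25.

0.25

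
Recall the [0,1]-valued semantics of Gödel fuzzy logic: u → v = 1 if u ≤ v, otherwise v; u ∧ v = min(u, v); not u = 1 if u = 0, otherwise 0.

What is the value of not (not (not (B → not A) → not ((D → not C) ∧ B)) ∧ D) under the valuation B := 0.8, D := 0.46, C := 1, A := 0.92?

not A: Gödel ¬ of 0.92 = 0 (operand ≠ 0)
(B → not A): 0.8 > 0, so result = 0
not (B → not A): Gödel ¬ of 0 = 1 (operand is 0)
not C: Gödel ¬ of 1 = 0 (operand ≠ 0)
(D → not C): 0.46 > 0, so result = 0
((D → not C) ∧ B) = min(0, 0.8) = 0
not ((D → not C) ∧ B): Gödel ¬ of 0 = 1 (operand is 0)
(not (B → not A) → not ((D → not C) ∧ B)): 1 ≤ 1, so result = 1
not (not (B → not A) → not ((D → not C) ∧ B)): Gödel ¬ of 1 = 0 (operand ≠ 0)
(not (not (B → not A) → not ((D → not C) ∧ B)) ∧ D) = min(0, 0.46) = 0
not (not (not (B → not A) → not ((D → not C) ∧ B)) ∧ D): Gödel ¬ of 0 = 1 (operand is 0)

1.00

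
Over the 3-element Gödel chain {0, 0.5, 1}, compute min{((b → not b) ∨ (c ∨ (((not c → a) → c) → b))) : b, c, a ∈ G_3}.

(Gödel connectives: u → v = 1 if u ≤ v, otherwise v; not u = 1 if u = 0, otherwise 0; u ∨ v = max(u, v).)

0.50

The minimum is attained at b = 0.5, c = 0, a = 0:
  not b: Gödel ¬ of 0.5 = 0 (operand ≠ 0)
  (b → not b): 0.5 > 0, so result = 0
  not c: Gödel ¬ of 0 = 1 (operand is 0)
  (not c → a): 1 > 0, so result = 0
  ((not c → a) → c): 0 ≤ 0, so result = 1
  (((not c → a) → c) → b): 1 > 0.5, so result = 0.5
  (c ∨ (((not c → a) → c) → b)) = max(0, 0.5) = 0.5
  ((b → not b) ∨ (c ∨ (((not c → a) → c) → b))) = max(0, 0.5) = 0.5
Checking all 27 assignments confirms none give a value below 0.50.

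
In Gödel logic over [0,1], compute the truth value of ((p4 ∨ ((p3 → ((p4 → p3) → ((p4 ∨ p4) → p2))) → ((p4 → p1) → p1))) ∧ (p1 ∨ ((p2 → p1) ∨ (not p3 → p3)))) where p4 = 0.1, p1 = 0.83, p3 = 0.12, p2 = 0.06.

1.00

(p4 → p3): 0.1 ≤ 0.12, so result = 1
(p4 ∨ p4) = max(0.1, 0.1) = 0.1
((p4 ∨ p4) → p2): 0.1 > 0.06, so result = 0.06
((p4 → p3) → ((p4 ∨ p4) → p2)): 1 > 0.06, so result = 0.06
(p3 → ((p4 → p3) → ((p4 ∨ p4) → p2))): 0.12 > 0.06, so result = 0.06
(p4 → p1): 0.1 ≤ 0.83, so result = 1
((p4 → p1) → p1): 1 > 0.83, so result = 0.83
((p3 → ((p4 → p3) → ((p4 ∨ p4) → p2))) → ((p4 → p1) → p1)): 0.06 ≤ 0.83, so result = 1
(p4 ∨ ((p3 → ((p4 → p3) → ((p4 ∨ p4) → p2))) → ((p4 → p1) → p1))) = max(0.1, 1) = 1
(p2 → p1): 0.06 ≤ 0.83, so result = 1
not p3: Gödel ¬ of 0.12 = 0 (operand ≠ 0)
(not p3 → p3): 0 ≤ 0.12, so result = 1
((p2 → p1) ∨ (not p3 → p3)) = max(1, 1) = 1
(p1 ∨ ((p2 → p1) ∨ (not p3 → p3))) = max(0.83, 1) = 1
((p4 ∨ ((p3 → ((p4 → p3) → ((p4 ∨ p4) → p2))) → ((p4 → p1) → p1))) ∧ (p1 ∨ ((p2 → p1) ∨ (not p3 → p3)))) = min(1, 1) = 1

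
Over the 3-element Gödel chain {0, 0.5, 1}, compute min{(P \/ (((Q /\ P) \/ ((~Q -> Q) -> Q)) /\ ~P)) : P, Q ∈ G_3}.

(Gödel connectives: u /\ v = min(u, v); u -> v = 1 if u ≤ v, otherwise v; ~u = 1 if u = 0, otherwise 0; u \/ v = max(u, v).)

0.50

The minimum is attained at P = 0, Q = 0.5:
  (Q /\ P) = min(0.5, 0) = 0
  ~Q: Gödel ¬ of 0.5 = 0 (operand ≠ 0)
  (~Q -> Q): 0 ≤ 0.5, so result = 1
  ((~Q -> Q) -> Q): 1 > 0.5, so result = 0.5
  ((Q /\ P) \/ ((~Q -> Q) -> Q)) = max(0, 0.5) = 0.5
  ~P: Gödel ¬ of 0 = 1 (operand is 0)
  (((Q /\ P) \/ ((~Q -> Q) -> Q)) /\ ~P) = min(0.5, 1) = 0.5
  (P \/ (((Q /\ P) \/ ((~Q -> Q) -> Q)) /\ ~P)) = max(0, 0.5) = 0.5
Checking all 9 assignments confirms none give a value below 0.50.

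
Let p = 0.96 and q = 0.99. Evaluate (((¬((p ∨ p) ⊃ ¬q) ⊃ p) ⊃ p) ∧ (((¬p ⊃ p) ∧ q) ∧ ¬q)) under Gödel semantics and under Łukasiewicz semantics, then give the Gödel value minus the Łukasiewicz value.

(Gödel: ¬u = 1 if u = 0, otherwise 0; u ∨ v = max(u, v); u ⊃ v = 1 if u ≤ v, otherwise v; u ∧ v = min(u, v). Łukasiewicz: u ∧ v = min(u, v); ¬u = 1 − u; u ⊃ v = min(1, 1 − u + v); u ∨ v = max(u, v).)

Gödel evaluation:
  (p ∨ p) = max(0.96, 0.96) = 0.96
  ¬q: Gödel ¬ of 0.99 = 0 (operand ≠ 0)
  ((p ∨ p) ⊃ ¬q): 0.96 > 0, so result = 0
  ¬((p ∨ p) ⊃ ¬q): Gödel ¬ of 0 = 1 (operand is 0)
  (¬((p ∨ p) ⊃ ¬q) ⊃ p): 1 > 0.96, so result = 0.96
  ((¬((p ∨ p) ⊃ ¬q) ⊃ p) ⊃ p): 0.96 ≤ 0.96, so result = 1
  ¬p: Gödel ¬ of 0.96 = 0 (operand ≠ 0)
  (¬p ⊃ p): 0 ≤ 0.96, so result = 1
  ((¬p ⊃ p) ∧ q) = min(1, 0.99) = 0.99
  ¬q: Gödel ¬ of 0.99 = 0 (operand ≠ 0)
  (((¬p ⊃ p) ∧ q) ∧ ¬q) = min(0.99, 0) = 0
  (((¬((p ∨ p) ⊃ ¬q) ⊃ p) ⊃ p) ∧ (((¬p ⊃ p) ∧ q) ∧ ¬q)) = min(1, 0) = 0
  Gödel value = 0
Łukasiewicz evaluation:
  (p ∨ p) = max(0.96, 0.96) = 0.96
  ¬q: Łukasiewicz ¬ gives 1 − 0.99 = 0.01
  ((p ∨ p) ⊃ ¬q): min(1, 1 − 0.96 + 0.01) = 0.05
  ¬((p ∨ p) ⊃ ¬q): Łukasiewicz ¬ gives 1 − 0.05 = 0.95
  (¬((p ∨ p) ⊃ ¬q) ⊃ p): min(1, 1 − 0.95 + 0.96) = 1
  ((¬((p ∨ p) ⊃ ¬q) ⊃ p) ⊃ p): min(1, 1 − 1 + 0.96) = 0.96
  ¬p: Łukasiewicz ¬ gives 1 − 0.96 = 0.04
  (¬p ⊃ p): min(1, 1 − 0.04 + 0.96) = 1
  ((¬p ⊃ p) ∧ q) = min(1, 0.99) = 0.99
  ¬q: Łukasiewicz ¬ gives 1 − 0.99 = 0.01
  (((¬p ⊃ p) ∧ q) ∧ ¬q) = min(0.99, 0.01) = 0.01
  (((¬((p ∨ p) ⊃ ¬q) ⊃ p) ⊃ p) ∧ (((¬p ⊃ p) ∧ q) ∧ ¬q)) = min(0.96, 0.01) = 0.01
  Łukasiewicz value = 0.01
Difference: 0 − 0.01 = -0.01

-0.01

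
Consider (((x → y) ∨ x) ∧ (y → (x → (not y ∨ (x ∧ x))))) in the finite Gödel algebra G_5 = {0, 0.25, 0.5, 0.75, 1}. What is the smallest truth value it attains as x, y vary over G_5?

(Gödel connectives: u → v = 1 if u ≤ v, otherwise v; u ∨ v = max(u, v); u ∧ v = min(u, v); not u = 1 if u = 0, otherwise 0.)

0.25

The minimum is attained at x = 0.25, y = 0:
  (x → y): 0.25 > 0, so result = 0
  ((x → y) ∨ x) = max(0, 0.25) = 0.25
  not y: Gödel ¬ of 0 = 1 (operand is 0)
  (x ∧ x) = min(0.25, 0.25) = 0.25
  (not y ∨ (x ∧ x)) = max(1, 0.25) = 1
  (x → (not y ∨ (x ∧ x))): 0.25 ≤ 1, so result = 1
  (y → (x → (not y ∨ (x ∧ x)))): 0 ≤ 1, so result = 1
  (((x → y) ∨ x) ∧ (y → (x → (not y ∨ (x ∧ x))))) = min(0.25, 1) = 0.25
Checking all 25 assignments confirms none give a value below 0.25.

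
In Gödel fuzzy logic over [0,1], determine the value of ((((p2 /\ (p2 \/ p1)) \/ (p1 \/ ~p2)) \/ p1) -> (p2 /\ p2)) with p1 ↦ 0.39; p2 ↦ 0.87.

1.00

(p2 \/ p1) = max(0.87, 0.39) = 0.87
(p2 /\ (p2 \/ p1)) = min(0.87, 0.87) = 0.87
~p2: Gödel ¬ of 0.87 = 0 (operand ≠ 0)
(p1 \/ ~p2) = max(0.39, 0) = 0.39
((p2 /\ (p2 \/ p1)) \/ (p1 \/ ~p2)) = max(0.87, 0.39) = 0.87
(((p2 /\ (p2 \/ p1)) \/ (p1 \/ ~p2)) \/ p1) = max(0.87, 0.39) = 0.87
(p2 /\ p2) = min(0.87, 0.87) = 0.87
((((p2 /\ (p2 \/ p1)) \/ (p1 \/ ~p2)) \/ p1) -> (p2 /\ p2)): 0.87 ≤ 0.87, so result = 1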